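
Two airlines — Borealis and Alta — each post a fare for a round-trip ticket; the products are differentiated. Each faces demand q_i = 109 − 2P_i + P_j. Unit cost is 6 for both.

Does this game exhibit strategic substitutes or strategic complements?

strategic complements

Borealis's profit: π = (P_{Borealis} − 6)(109 − 2P_{Borealis} + P_{Alta}).
∂π/∂P_{Borealis} = 121 − 4P_{Borealis} + P_{Alta} = 0 ⇒ P_{Borealis} = 30.25 + 0.25P_{Alta}.
The best-response slope dP_{Borealis}/dP_{Alta} = 0.25 > 0: the reaction function is upward-sloping, so the choices are strategic complements.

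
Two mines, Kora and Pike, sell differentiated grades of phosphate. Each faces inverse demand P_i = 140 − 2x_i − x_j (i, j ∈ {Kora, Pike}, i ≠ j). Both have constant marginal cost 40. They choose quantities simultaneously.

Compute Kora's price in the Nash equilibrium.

80

Mine Kora's profit: π = x_{Kora}(140 − 2x_{Kora} − x_{Pike}) − 40x_{Kora}.
∂π/∂x_{Kora} = 100 − 4x_{Kora} − x_{Pike} = 0 ⇒ x_{Kora} = 25 − 0.25x_{Pike}.
Setting x_{Kora} = x_{Pike} in the reaction function: x_{Kora} = 25 − 0.25x_{Kora}, so x_{Kora} = 25 / 1.25 = 20.
P_{Kora} = 140 − 2·20 − 20 = 80.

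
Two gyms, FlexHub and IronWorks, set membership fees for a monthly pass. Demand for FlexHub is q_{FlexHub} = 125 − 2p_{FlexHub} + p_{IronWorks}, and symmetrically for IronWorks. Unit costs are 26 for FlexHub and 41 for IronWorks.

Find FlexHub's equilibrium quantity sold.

FlexHub's profit: π = (p_{FlexHub} − 26)(125 − 2p_{FlexHub} + p_{IronWorks}).
∂π/∂p_{FlexHub} = 177 − 4p_{FlexHub} + p_{IronWorks} = 0 ⇒ p_{FlexHub} = 44.25 + 0.25p_{IronWorks}.
Similarly p_{IronWorks} = 51.75 + 0.25p_{FlexHub}.
Plugging p_{IronWorks} into FlexHub's best response: p_{FlexHub} = 44.25 + 0.25(51.75 + 0.25p_{FlexHub}) ⇒ 0.9375p_{FlexHub} = 57.1875, so p_{FlexHub} = 61.
Then p_{IronWorks} = 51.75 + 0.25·61 = 67.
q_{FlexHub} = 125 − 2·61 + 67 = 70.

70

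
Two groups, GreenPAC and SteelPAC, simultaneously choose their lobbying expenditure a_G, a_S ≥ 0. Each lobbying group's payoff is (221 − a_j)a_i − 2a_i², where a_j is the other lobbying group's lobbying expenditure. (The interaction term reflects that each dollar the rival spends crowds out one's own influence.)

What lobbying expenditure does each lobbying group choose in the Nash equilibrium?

44.2

GreenPAC's payoff is (221 − a_S)a_G − 2a_G².
∂π/∂a_G = 221 − a_S − 4a_G = 0, so a_G = 55.25 − 0.25a_S.
The game is symmetric, so in equilibrium a_S = a_G: the reaction function gives 1.25a_G = 55.25, hence a_G = 44.2.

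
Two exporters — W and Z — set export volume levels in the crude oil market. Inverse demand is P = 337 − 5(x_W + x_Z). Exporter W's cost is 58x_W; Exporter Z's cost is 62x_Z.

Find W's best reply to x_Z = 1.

Exporter W's profit: π = x_W(337 − 5(x_W + x_Z)) − 58x_W.
∂π/∂x_W = 279 − 10x_W − 5x_Z = 0, so x_W = 27.9 − 0.5x_Z.
At x_Z = 1: x_W = 27.9 − 0.5·1 = 27.4.

27.4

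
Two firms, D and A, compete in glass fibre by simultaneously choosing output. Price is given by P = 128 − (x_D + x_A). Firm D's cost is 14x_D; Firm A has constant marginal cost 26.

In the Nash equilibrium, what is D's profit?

1764

Firm D's profit: π = x_D(128 − (x_D + x_A)) − 14x_D.
∂π/∂x_D = 114 − 2x_D − x_A = 0, so x_D = 57 − 0.5x_A.
By the same steps for A: x_A = 51 − 0.5x_D.
Plugging x_A into D's best response: x_D = 57 − 0.5(51 − 0.5x_D) ⇒ 0.75x_D = 31.5, so x_D = 42.
Then x_A = 51 − 0.5·42 = 30.
Price P = 128 − 72 = 56.
D's profit: (56 − 14)·42 = 1764.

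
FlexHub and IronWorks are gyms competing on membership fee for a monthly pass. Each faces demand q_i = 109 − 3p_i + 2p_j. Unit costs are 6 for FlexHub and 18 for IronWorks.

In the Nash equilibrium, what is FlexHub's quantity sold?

84

FlexHub's profit: π = (p_{FlexHub} − 6)(109 − 3p_{FlexHub} + 2p_{IronWorks}).
∂π/∂p_{FlexHub} = 127 − 6p_{FlexHub} + 2p_{IronWorks} = 0 ⇒ p_{FlexHub} = 127/6 + (1/3)p_{IronWorks}.
Similarly p_{IronWorks} = 163/6 + (1/3)p_{FlexHub}.
Plugging p_{IronWorks} into FlexHub's best response: p_{FlexHub} = 127/6 + (1/3)(163/6 + (1/3)p_{FlexHub}) ⇒ (8/9)p_{FlexHub} = 272/9, so p_{FlexHub} = 34.
Then p_{IronWorks} = 163/6 + (1/3)·34 = 38.5.
q_{FlexHub} = 109 − 3·34 + 2·38.5 = 84.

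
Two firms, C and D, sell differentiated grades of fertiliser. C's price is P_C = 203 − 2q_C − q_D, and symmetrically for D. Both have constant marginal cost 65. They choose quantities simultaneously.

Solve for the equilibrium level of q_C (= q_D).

Firm C's profit: π = q_C(203 − 2q_C − q_D) − 65q_C.
∂π/∂q_C = 138 − 4q_C − q_D = 0 ⇒ q_C = 34.5 − 0.25q_D.
Setting q_C = q_D in the reaction function: q_C = 34.5 − 0.25q_C, so q_C = 34.5 / 1.25 = 27.6.

27.6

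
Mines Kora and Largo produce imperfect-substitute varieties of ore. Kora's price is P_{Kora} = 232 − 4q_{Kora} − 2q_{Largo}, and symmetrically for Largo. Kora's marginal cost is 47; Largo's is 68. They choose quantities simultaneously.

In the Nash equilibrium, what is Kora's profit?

1474.56

Mine Kora's profit: π = q_{Kora}(232 − 4q_{Kora} − 2q_{Largo}) − 47q_{Kora}.
∂π/∂q_{Kora} = 185 − 8q_{Kora} − 2q_{Largo} = 0 ⇒ q_{Kora} = 23.125 − 0.25q_{Largo}.
Similarly q_{Largo} = 20.5 − 0.25q_{Kora}.
Substituting the second reaction function into the first: q_{Kora} = 23.125 − 0.25(20.5 − 0.25q_{Kora}), which gives 0.9375q_{Kora} = 18 ⇒ q_{Kora} = 19.2.
Then q_{Largo} = 20.5 − 0.25·19.2 = 15.7.
P_{Kora} = 232 − 4·19.2 − 2·15.7 = 123.8.
Profit = (123.8 − 47)·19.2 = 1474.56.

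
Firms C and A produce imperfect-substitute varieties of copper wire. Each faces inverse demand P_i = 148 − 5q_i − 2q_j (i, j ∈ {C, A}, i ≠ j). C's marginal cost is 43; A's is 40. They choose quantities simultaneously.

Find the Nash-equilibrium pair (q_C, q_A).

Firm C's profit: π = q_C(148 − 5q_C − 2q_A) − 43q_C.
∂π/∂q_C = 105 − 10q_C − 2q_A = 0 ⇒ q_C = 10.5 − 0.2q_A.
Similarly q_A = 10.8 − 0.2q_C.
Solving the two reaction functions simultaneously: (1 − (−0.2)(−0.2))q_C = 10.5 − 0.2·10.8, so 0.96q_C = 8.34 and q_C = 8.6875.
Then q_A = 10.8 − 0.2·8.6875 = 9.0625.

8.6875, 9.0625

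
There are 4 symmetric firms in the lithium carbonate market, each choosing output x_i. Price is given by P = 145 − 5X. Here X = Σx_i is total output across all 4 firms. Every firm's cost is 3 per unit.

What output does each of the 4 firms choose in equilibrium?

A representative firm's profit is π_i = x_i(145 − 5X) − 3x_i, with X = x_i + Σ_{j≠i} x_j.
First-order condition: 142 − 10x_i − 5Σ_{j≠i} x_j = 0.
In a symmetric equilibrium every firm chooses the same x, so Σ_{j≠i} x_j = 3x. The condition becomes 142 − 25x = 0, giving x = 142/25 = 5.68.

5.68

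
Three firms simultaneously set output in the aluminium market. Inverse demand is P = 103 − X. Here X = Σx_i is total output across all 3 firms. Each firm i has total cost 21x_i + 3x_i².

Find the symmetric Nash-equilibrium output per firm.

A representative firm's profit is π_i = x_i(103 − X) − 21x_i − 3x_i², with X = x_i + Σ_{j≠i} x_j.
First-order condition: 82 − 8x_i − Σ_{j≠i} x_j = 0.
With identical firms, set every x_j = x: then 82 − 8x − 2x = 0, i.e. x = 82/10 = 8.2.

8.2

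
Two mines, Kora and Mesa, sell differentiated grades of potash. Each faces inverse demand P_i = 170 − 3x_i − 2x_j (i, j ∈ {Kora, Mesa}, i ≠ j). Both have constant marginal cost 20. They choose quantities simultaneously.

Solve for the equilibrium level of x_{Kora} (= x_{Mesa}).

18.75

Mine Kora's profit: π = x_{Kora}(170 − 3x_{Kora} − 2x_{Mesa}) − 20x_{Kora}.
∂π/∂x_{Kora} = 150 − 6x_{Kora} − 2x_{Mesa} = 0 ⇒ x_{Kora} = 25 − (1/3)x_{Mesa}.
The game is symmetric, so in equilibrium x_{Mesa} = x_{Kora}: the reaction function gives (4/3)x_{Kora} = 25, hence x_{Kora} = 18.75.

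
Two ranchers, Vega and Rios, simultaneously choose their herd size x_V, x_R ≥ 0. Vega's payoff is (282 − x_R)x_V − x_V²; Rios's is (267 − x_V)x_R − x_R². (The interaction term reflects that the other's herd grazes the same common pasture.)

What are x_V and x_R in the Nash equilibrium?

Expanding Vega's payoff: 282x_V − x_Rx_V − x_V².
∂π/∂x_V = 282 − x_R − 2x_V = 0, so x_V = 141 − 0.5x_R.
Likewise for Rios: x_R = 133.5 − 0.5x_V.
Solving the two reaction functions simultaneously: (1 − (−0.5)(−0.5))x_V = 141 − 0.5·133.5, so 0.75x_V = 74.25 and x_V = 99.
Then x_R = 133.5 − 0.5·99 = 84.

99, 84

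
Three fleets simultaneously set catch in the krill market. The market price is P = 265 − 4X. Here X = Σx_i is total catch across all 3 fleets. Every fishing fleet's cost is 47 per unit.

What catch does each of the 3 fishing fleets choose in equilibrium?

A representative fishing fleet's profit is π_i = x_i(265 − 4X) − 47x_i, with X = x_i + Σ_{j≠i} x_j.
First-order condition: 218 − 8x_i − 4Σ_{j≠i} x_j = 0.
In a symmetric equilibrium every fishing fleet chooses the same x, so Σ_{j≠i} x_j = 2x. The condition becomes 218 − 16x = 0, giving x = 218/16 = 13.625.

13.625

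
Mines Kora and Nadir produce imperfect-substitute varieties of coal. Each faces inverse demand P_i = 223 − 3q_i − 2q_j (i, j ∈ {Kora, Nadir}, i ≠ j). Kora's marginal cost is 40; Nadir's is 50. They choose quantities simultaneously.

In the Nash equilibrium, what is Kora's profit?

1656.75

Mine Kora's profit: π = q_{Kora}(223 − 3q_{Kora} − 2q_{Nadir}) − 40q_{Kora}.
∂π/∂q_{Kora} = 183 − 6q_{Kora} − 2q_{Nadir} = 0 ⇒ q_{Kora} = 30.5 − (1/3)q_{Nadir}.
Similarly q_{Nadir} = 173/6 − (1/3)q_{Kora}.
Plugging q_{Nadir} into Kora's best response: q_{Kora} = 30.5 − (1/3)(173/6 − (1/3)q_{Kora}) ⇒ (8/9)q_{Kora} = 188/9, so q_{Kora} = 23.5.
Then q_{Nadir} = 173/6 − (1/3)·23.5 = 21.
P_{Kora} = 223 − 3·23.5 − 2·21 = 110.5.
Profit = (110.5 − 40)·23.5 = 1656.75.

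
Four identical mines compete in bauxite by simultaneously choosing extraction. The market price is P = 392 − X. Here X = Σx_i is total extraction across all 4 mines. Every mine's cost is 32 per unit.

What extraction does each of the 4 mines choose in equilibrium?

72

A representative mine's profit is π_i = x_i(392 − X) − 32x_i, with X = x_i + Σ_{j≠i} x_j.
First-order condition: 360 − 2x_i − Σ_{j≠i} x_j = 0.
With identical mines, set every x_j = x: then 360 − 2x − 3x = 0, i.e. x = 360/5 = 72.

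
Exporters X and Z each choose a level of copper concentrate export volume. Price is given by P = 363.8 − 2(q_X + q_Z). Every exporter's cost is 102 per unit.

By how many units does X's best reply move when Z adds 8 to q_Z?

Exporter X's profit: π = q_X(363.8 − 2(q_X + q_Z)) − 102q_X.
∂π/∂q_X = 261.8 − 4q_X − 2q_Z = 0, so q_X = 65.45 − 0.5q_Z.
The reaction-function slope is −0.5, so an 8-unit rise in q_Z moves q_X by −0.5 × 8 = −4. X's best response falls — the actions are strategic substitutes.

-4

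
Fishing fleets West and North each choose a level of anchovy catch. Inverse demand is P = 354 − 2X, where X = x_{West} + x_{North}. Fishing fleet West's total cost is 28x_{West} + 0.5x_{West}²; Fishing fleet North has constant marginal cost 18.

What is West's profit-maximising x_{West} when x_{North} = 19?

Fishing fleet West's profit: π = x_{West}(354 − 2(x_{West} + x_{North})) − 28x_{West} − 0.5x_{West}².
∂π/∂x_{West} = 326 − 5x_{West} − 2x_{North} = 0, so x_{West} = 65.2 − 0.4x_{North}.
At x_{North} = 19: x_{West} = 65.2 − 0.4·19 = 57.6.

57.6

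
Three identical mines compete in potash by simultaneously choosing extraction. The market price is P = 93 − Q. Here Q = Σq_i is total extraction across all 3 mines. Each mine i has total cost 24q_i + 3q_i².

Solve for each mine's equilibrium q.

6.9

A representative mine's profit is π_i = q_i(93 − Q) − 24q_i − 3q_i², with Q = q_i + Σ_{j≠i} q_j.
First-order condition: 69 − 8q_i − Σ_{j≠i} q_j = 0.
In a symmetric equilibrium every mine chooses the same q, so Σ_{j≠i} q_j = 2q. The condition becomes 69 − 10q = 0, giving q = 69/10 = 6.9.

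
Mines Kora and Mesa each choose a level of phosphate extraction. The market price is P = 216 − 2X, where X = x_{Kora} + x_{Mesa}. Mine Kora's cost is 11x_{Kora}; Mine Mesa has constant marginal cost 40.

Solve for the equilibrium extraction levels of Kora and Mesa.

39, 24.5

Mine Kora's profit: π = x_{Kora}(216 − 2(x_{Kora} + x_{Mesa})) − 11x_{Kora}.
∂π/∂x_{Kora} = 205 − 4x_{Kora} − 2x_{Mesa} = 0, so x_{Kora} = 51.25 − 0.5x_{Mesa}.
By the same steps for Mesa: x_{Mesa} = 44 − 0.5x_{Kora}.
Solving the two reaction functions simultaneously: (1 − (−0.5)(−0.5))x_{Kora} = 51.25 − 0.5·44, so 0.75x_{Kora} = 29.25 and x_{Kora} = 39.
Then x_{Mesa} = 44 − 0.5·39 = 24.5.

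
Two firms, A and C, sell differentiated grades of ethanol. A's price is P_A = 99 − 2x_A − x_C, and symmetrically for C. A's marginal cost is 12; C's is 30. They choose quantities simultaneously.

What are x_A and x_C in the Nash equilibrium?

Firm A's profit: π = x_A(99 − 2x_A − x_C) − 12x_A.
∂π/∂x_A = 87 − 4x_A − x_C = 0 ⇒ x_A = 21.75 − 0.25x_C.
Similarly x_C = 17.25 − 0.25x_A.
Solving the two reaction functions simultaneously: (1 − (−0.25)(−0.25))x_A = 21.75 − 0.25·17.25, so 0.9375x_A = 17.4375 and x_A = 18.6.
Then x_C = 17.25 − 0.25·18.6 = 12.6.

18.6, 12.6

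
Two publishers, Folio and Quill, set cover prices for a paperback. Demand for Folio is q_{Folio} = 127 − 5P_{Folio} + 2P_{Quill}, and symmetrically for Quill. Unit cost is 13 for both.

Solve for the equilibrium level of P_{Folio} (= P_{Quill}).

24

Folio's profit: π = (P_{Folio} − 13)(127 − 5P_{Folio} + 2P_{Quill}).
∂π/∂P_{Folio} = 192 − 10P_{Folio} + 2P_{Quill} = 0 ⇒ P_{Folio} = 19.2 + 0.2P_{Quill}.
Setting P_{Folio} = P_{Quill} in the reaction function: P_{Folio} = 19.2 + 0.2P_{Folio}, so P_{Folio} = 19.2 / 0.8 = 24.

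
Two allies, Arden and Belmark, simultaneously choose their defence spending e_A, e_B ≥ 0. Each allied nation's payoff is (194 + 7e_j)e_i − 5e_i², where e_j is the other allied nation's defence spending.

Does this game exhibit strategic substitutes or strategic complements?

strategic complements

Arden's payoff is (194 + 7e_B)e_A − 5e_A².
∂π/∂e_A = 194 + 7e_B − 10e_A = 0, so e_A = 19.4 + 0.7e_B.
The best-response slope de_A/de_B = 0.7 > 0: the reaction function is upward-sloping, so the choices are strategic complements.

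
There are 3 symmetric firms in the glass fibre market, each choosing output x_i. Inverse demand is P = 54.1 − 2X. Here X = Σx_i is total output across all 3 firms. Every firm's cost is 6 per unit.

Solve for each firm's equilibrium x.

6.0125

A representative firm's profit is π_i = x_i(54.1 − 2X) − 6x_i, with X = x_i + Σ_{j≠i} x_j.
First-order condition: 48.1 − 4x_i − 2Σ_{j≠i} x_j = 0.
Imposing symmetry (x_j = x for all j) turns Σ_{j≠i} x_j into 2x, so 48.1 = 8x and x = 6.0125.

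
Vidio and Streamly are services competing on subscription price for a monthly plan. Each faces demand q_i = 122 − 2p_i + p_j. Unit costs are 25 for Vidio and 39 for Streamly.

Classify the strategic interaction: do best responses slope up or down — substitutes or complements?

strategic complements

Vidio's profit: π = (p_{Vidio} − 25)(122 − 2p_{Vidio} + p_{Streamly}).
∂π/∂p_{Vidio} = 172 − 4p_{Vidio} + p_{Streamly} = 0 ⇒ p_{Vidio} = 43 + 0.25p_{Streamly}.
The best-response slope dp_{Vidio}/dp_{Streamly} = 0.25 > 0: the reaction function is upward-sloping, so the choices are strategic complements.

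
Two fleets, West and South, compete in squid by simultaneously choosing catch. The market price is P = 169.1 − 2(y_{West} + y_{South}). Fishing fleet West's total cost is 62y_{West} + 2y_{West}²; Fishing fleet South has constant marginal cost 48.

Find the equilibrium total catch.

33.6

Fishing fleet West's profit: π = y_{West}(169.1 − 2(y_{West} + y_{South})) − 62y_{West} − 2y_{West}².
∂π/∂y_{West} = 107.1 − 8y_{West} − 2y_{South} = 0, so y_{West} = 13.3875 − 0.25y_{South}.
For South: ∂π/∂y_{South} = 121.1 − 4y_{South} − 2y_{West} = 0 ⇒ y_{South} = 30.275 − 0.5y_{West}.
Substituting the second reaction function into the first: y_{West} = 13.3875 − 0.25(30.275 − 0.5y_{West}), which gives 0.875y_{West} = 931/160 ⇒ y_{West} = 6.65.
Then y_{South} = 30.275 − 0.5·6.65 = 26.95.
Total catch: 6.65 + 26.95 = 33.6.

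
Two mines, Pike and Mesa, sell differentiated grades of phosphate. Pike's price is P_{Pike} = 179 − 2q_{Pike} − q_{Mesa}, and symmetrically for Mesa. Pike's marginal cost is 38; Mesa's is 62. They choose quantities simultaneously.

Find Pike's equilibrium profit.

1776.08

Mine Pike's profit: π = q_{Pike}(179 − 2q_{Pike} − q_{Mesa}) − 38q_{Pike}.
∂π/∂q_{Pike} = 141 − 4q_{Pike} − q_{Mesa} = 0 ⇒ q_{Pike} = 35.25 − 0.25q_{Mesa}.
Similarly q_{Mesa} = 29.25 − 0.25q_{Pike}.
Plugging q_{Mesa} into Pike's best response: q_{Pike} = 35.25 − 0.25(29.25 − 0.25q_{Pike}) ⇒ 0.9375q_{Pike} = 27.9375, so q_{Pike} = 29.8.
Then q_{Mesa} = 29.25 − 0.25·29.8 = 21.8.
P_{Pike} = 179 − 2·29.8 − 21.8 = 97.6.
Profit = (97.6 − 38)·29.8 = 1776.08.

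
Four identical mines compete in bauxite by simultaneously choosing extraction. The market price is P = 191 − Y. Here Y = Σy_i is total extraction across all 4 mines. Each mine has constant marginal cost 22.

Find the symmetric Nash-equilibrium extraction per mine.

A representative mine's profit is π_i = y_i(191 − Y) − 22y_i, with Y = y_i + Σ_{j≠i} y_j.
First-order condition: 169 − 2y_i − Σ_{j≠i} y_j = 0.
With identical mines, set every y_j = y: then 169 − 2y − 3y = 0, i.e. y = 169/5 = 33.8.

33.8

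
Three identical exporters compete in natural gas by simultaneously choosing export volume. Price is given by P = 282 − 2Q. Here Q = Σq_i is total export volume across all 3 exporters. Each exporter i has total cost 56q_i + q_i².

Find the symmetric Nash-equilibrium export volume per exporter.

A representative exporter's profit is π_i = q_i(282 − 2Q) − 56q_i − q_i², with Q = q_i + Σ_{j≠i} q_j.
First-order condition: 226 − 6q_i − 2Σ_{j≠i} q_j = 0.
With identical exporters, set every q_j = q: then 226 − 6q − 4q = 0, i.e. q = 226/10 = 22.6.

22.6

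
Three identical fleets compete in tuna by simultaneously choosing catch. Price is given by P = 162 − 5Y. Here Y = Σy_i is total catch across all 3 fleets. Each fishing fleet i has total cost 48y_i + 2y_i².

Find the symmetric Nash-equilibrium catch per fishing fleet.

4.75

A representative fishing fleet's profit is π_i = y_i(162 − 5Y) − 48y_i − 2y_i², with Y = y_i + Σ_{j≠i} y_j.
First-order condition: 114 − 14y_i − 5Σ_{j≠i} y_j = 0.
In a symmetric equilibrium every fishing fleet chooses the same y, so Σ_{j≠i} y_j = 2y. The condition becomes 114 − 24y = 0, giving y = 114/24 = 4.75.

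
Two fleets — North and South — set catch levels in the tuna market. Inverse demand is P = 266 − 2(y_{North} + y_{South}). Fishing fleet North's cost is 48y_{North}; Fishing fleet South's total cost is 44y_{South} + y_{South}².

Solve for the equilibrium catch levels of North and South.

43.2, 22.6

Fishing fleet North's profit: π = y_{North}(266 − 2(y_{North} + y_{South})) − 48y_{North}.
∂π/∂y_{North} = 218 − 4y_{North} − 2y_{South} = 0, so y_{North} = 54.5 − 0.5y_{South}.
For South: ∂π/∂y_{South} = 222 − 6y_{South} − 2y_{North} = 0 ⇒ y_{South} = 37 − (1/3)y_{North}.
Solving the two reaction functions simultaneously: (1 − (−0.5)(−1/3))y_{North} = 54.5 − 0.5·37, so (5/6)y_{North} = 36 and y_{North} = 43.2.
Then y_{South} = 37 − (1/3)·43.2 = 22.6.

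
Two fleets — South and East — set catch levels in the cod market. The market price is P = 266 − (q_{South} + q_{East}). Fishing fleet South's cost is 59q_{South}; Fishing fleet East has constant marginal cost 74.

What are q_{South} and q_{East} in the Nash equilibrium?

74, 59

Fishing fleet South's profit: π = q_{South}(266 − (q_{South} + q_{East})) − 59q_{South}.
∂π/∂q_{South} = 207 − 2q_{South} − q_{East} = 0, so q_{South} = 103.5 − 0.5q_{East}.
By the same steps for East: q_{East} = 96 − 0.5q_{South}.
Plugging q_{East} into South's best response: q_{South} = 103.5 − 0.5(96 − 0.5q_{South}) ⇒ 0.75q_{South} = 55.5, so q_{South} = 74.
Then q_{East} = 96 − 0.5·74 = 59.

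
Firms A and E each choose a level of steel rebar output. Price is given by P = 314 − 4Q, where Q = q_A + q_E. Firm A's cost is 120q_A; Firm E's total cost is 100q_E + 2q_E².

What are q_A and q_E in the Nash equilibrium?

18.4, 11.7

Firm A's profit: π = q_A(314 − 4(q_A + q_E)) − 120q_A.
∂π/∂q_A = 194 − 8q_A − 4q_E = 0, so q_A = 24.25 − 0.5q_E.
For E: ∂π/∂q_E = 214 − 12q_E − 4q_A = 0 ⇒ q_E = 107/6 − (1/3)q_A.
Solving the two reaction functions simultaneously: (1 − (−0.5)(−1/3))q_A = 24.25 − 0.5·(107/6), so (5/6)q_A = 46/3 and q_A = 18.4.
Then q_E = 107/6 − (1/3)·18.4 = 11.7.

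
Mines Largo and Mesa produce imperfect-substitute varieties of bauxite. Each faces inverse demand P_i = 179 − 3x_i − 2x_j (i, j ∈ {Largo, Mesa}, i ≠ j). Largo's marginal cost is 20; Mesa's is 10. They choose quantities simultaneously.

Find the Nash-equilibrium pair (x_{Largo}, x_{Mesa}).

19.25, 21.75

Mine Largo's profit: π = x_{Largo}(179 − 3x_{Largo} − 2x_{Mesa}) − 20x_{Largo}.
∂π/∂x_{Largo} = 159 − 6x_{Largo} − 2x_{Mesa} = 0 ⇒ x_{Largo} = 26.5 − (1/3)x_{Mesa}.
Similarly x_{Mesa} = 169/6 − (1/3)x_{Largo}.
Substituting the second reaction function into the first: x_{Largo} = 26.5 − (1/3)(169/6 − (1/3)x_{Largo}), which gives (8/9)x_{Largo} = 154/9 ⇒ x_{Largo} = 19.25.
Then x_{Mesa} = 169/6 − (1/3)·19.25 = 21.75.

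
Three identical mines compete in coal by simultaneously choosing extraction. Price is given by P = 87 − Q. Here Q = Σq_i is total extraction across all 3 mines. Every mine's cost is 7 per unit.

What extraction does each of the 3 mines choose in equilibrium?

A representative mine's profit is π_i = q_i(87 − Q) − 7q_i, with Q = q_i + Σ_{j≠i} q_j.
First-order condition: 80 − 2q_i − Σ_{j≠i} q_j = 0.
With identical mines, set every q_j = q: then 80 − 2q − 2q = 0, i.e. q = 80/4 = 20.

20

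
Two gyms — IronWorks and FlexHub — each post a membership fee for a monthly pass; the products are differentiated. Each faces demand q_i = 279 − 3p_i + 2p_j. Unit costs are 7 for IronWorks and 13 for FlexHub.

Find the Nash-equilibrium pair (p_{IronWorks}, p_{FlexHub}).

76.125, 78.375

IronWorks's profit: π = (p_{IronWorks} − 7)(279 − 3p_{IronWorks} + 2p_{FlexHub}).
∂π/∂p_{IronWorks} = 300 − 6p_{IronWorks} + 2p_{FlexHub} = 0 ⇒ p_{IronWorks} = 50 + (1/3)p_{FlexHub}.
Similarly p_{FlexHub} = 53 + (1/3)p_{IronWorks}.
Solving the two reaction functions simultaneously: (1 − (1/3)(1/3))p_{IronWorks} = 50 + (1/3)·53, so (8/9)p_{IronWorks} = 203/3 and p_{IronWorks} = 76.125.
Then p_{FlexHub} = 53 + (1/3)·76.125 = 78.375.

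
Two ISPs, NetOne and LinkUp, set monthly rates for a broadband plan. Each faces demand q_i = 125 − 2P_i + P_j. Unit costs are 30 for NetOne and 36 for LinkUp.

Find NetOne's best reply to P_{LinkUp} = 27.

NetOne's profit: π = (P_{NetOne} − 30)(125 − 2P_{NetOne} + P_{LinkUp}).
∂π/∂P_{NetOne} = 185 − 4P_{NetOne} + P_{LinkUp} = 0 ⇒ P_{NetOne} = 46.25 + 0.25P_{LinkUp}.
At P_{LinkUp} = 27: P_{NetOne} = 46.25 + 0.25·27 = 53.

53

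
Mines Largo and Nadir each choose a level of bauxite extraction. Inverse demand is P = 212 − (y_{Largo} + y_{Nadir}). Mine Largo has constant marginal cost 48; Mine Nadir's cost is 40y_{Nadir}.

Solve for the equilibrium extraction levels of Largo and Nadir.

52, 60

Mine Largo's profit: π = y_{Largo}(212 − (y_{Largo} + y_{Nadir})) − 48y_{Largo}.
∂π/∂y_{Largo} = 164 − 2y_{Largo} − y_{Nadir} = 0, so y_{Largo} = 82 − 0.5y_{Nadir}.
By the same steps for Nadir: y_{Nadir} = 86 − 0.5y_{Largo}.
Solving the two reaction functions simultaneously: (1 − (−0.5)(−0.5))y_{Largo} = 82 − 0.5·86, so 0.75y_{Largo} = 39 and y_{Largo} = 52.
Then y_{Nadir} = 86 − 0.5·52 = 60.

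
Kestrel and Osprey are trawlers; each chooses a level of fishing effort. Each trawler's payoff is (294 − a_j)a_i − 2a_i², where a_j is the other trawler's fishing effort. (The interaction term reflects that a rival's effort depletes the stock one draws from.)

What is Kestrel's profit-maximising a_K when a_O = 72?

Kestrel's payoff is (294 − a_O)a_K − 2a_K².
∂π/∂a_K = 294 − a_O − 4a_K = 0, so a_K = 73.5 − 0.25a_O.
At a_O = 72: a_K = 73.5 − 0.25·72 = 55.5.

55.5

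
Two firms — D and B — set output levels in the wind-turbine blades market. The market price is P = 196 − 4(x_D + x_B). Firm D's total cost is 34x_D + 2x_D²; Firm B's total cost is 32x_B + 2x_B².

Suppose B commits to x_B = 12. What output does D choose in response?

9.5

Firm D's profit: π = x_D(196 − 4(x_D + x_B)) − 34x_D − 2x_D².
∂π/∂x_D = 162 − 12x_D − 4x_B = 0, so x_D = 13.5 − (1/3)x_B.
At x_B = 12: x_D = 13.5 − (1/3)·12 = 9.5.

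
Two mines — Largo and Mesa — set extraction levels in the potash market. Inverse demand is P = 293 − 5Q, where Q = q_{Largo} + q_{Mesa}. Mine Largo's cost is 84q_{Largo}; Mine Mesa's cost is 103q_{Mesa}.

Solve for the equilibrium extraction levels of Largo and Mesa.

Mine Largo's profit: π = q_{Largo}(293 − 5(q_{Largo} + q_{Mesa})) − 84q_{Largo}.
∂π/∂q_{Largo} = 209 − 10q_{Largo} − 5q_{Mesa} = 0, so q_{Largo} = 20.9 − 0.5q_{Mesa}.
By the same steps for Mesa: q_{Mesa} = 19 − 0.5q_{Largo}.
Plugging q_{Mesa} into Largo's best response: q_{Largo} = 20.9 − 0.5(19 − 0.5q_{Largo}) ⇒ 0.75q_{Largo} = 11.4, so q_{Largo} = 15.2.
Then q_{Mesa} = 19 − 0.5·15.2 = 11.4.

15.2, 11.4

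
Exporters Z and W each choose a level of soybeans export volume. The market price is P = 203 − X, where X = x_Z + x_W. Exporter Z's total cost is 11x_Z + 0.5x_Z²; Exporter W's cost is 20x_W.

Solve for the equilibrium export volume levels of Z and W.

40.2, 71.4

Exporter Z's profit: π = x_Z(203 − (x_Z + x_W)) − 11x_Z − 0.5x_Z².
∂π/∂x_Z = 192 − 3x_Z − x_W = 0, so x_Z = 64 − (1/3)x_W.
For W: ∂π/∂x_W = 183 − 2x_W − x_Z = 0 ⇒ x_W = 91.5 − 0.5x_Z.
Substituting the second reaction function into the first: x_Z = 64 − (1/3)(91.5 − 0.5x_Z), which gives (5/6)x_Z = 33.5 ⇒ x_Z = 40.2.
Then x_W = 91.5 − 0.5·40.2 = 71.4.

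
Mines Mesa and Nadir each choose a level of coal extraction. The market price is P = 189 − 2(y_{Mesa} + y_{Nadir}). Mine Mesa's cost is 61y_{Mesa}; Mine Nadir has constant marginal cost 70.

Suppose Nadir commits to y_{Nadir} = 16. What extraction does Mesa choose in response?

Mine Mesa's profit: π = y_{Mesa}(189 − 2(y_{Mesa} + y_{Nadir})) − 61y_{Mesa}.
∂π/∂y_{Mesa} = 128 − 4y_{Mesa} − 2y_{Nadir} = 0, so y_{Mesa} = 32 − 0.5y_{Nadir}.
At y_{Nadir} = 16: y_{Mesa} = 32 − 0.5·16 = 24.

24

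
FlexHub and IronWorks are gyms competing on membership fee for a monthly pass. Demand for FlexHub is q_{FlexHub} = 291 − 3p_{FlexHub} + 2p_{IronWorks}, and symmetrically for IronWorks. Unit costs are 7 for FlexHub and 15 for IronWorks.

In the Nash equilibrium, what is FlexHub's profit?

FlexHub's profit: π = (p_{FlexHub} − 7)(291 − 3p_{FlexHub} + 2p_{IronWorks}).
∂π/∂p_{FlexHub} = 312 − 6p_{FlexHub} + 2p_{IronWorks} = 0 ⇒ p_{FlexHub} = 52 + (1/3)p_{IronWorks}.
Similarly p_{IronWorks} = 56 + (1/3)p_{FlexHub}.
Solving the two reaction functions simultaneously: (1 − (1/3)(1/3))p_{FlexHub} = 52 + (1/3)·56, so (8/9)p_{FlexHub} = 212/3 and p_{FlexHub} = 79.5.
Then p_{IronWorks} = 56 + (1/3)·79.5 = 82.5.
q_{FlexHub} = 291 − 3·79.5 + 2·82.5 = 217.5.
Profit = (79.5 − 7)·217.5 = 15768.75.

15768.75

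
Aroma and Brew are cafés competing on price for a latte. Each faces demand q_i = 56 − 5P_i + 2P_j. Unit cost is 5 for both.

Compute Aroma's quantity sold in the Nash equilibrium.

25.625

Aroma's profit: π = (P_{Aroma} − 5)(56 − 5P_{Aroma} + 2P_{Brew}).
∂π/∂P_{Aroma} = 81 − 10P_{Aroma} + 2P_{Brew} = 0 ⇒ P_{Aroma} = 8.1 + 0.2P_{Brew}.
The game is symmetric, so in equilibrium P_{Brew} = P_{Aroma}: the reaction function gives 0.8P_{Aroma} = 8.1, hence P_{Aroma} = 10.125.
q_{Aroma} = 56 − 5·10.125 + 2·10.125 = 25.625.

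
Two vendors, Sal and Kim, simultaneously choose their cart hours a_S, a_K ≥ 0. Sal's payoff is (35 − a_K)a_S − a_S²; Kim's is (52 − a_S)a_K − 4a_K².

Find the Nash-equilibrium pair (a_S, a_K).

Expanding Sal's payoff: 35a_S − a_Ka_S − a_S².
∂π/∂a_S = 35 − a_K − 2a_S = 0, so a_S = 17.5 − 0.5a_K.
Likewise for Kim: a_K = 6.5 − 0.125a_S.
Substituting the second reaction function into the first: a_S = 17.5 − 0.5(6.5 − 0.125a_S), which gives 0.9375a_S = 14.25 ⇒ a_S = 15.2.
Then a_K = 6.5 − 0.125·15.2 = 4.6.

15.2, 4.6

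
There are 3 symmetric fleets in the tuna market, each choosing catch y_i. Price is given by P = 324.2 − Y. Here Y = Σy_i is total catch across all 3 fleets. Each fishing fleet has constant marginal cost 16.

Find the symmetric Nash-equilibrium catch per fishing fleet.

77.05

A representative fishing fleet's profit is π_i = y_i(324.2 − Y) − 16y_i, with Y = y_i + Σ_{j≠i} y_j.
First-order condition: 308.2 − 2y_i − Σ_{j≠i} y_j = 0.
Imposing symmetry (y_j = y for all j) turns Σ_{j≠i} y_j into 2y, so 308.2 = 4y and y = 77.05.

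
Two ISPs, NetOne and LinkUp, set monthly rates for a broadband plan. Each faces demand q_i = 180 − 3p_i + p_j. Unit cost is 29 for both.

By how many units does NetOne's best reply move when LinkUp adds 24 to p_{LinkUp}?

4

NetOne's profit: π = (p_{NetOne} − 29)(180 − 3p_{NetOne} + p_{LinkUp}).
∂π/∂p_{NetOne} = 267 − 6p_{NetOne} + p_{LinkUp} = 0 ⇒ p_{NetOne} = 44.5 + (1/6)p_{LinkUp}.
The reaction-function slope is 1/6, so a 24-unit rise in p_{LinkUp} moves p_{NetOne} by 1/6 × 24 = 4. NetOne's best response rises — the actions are strategic complements.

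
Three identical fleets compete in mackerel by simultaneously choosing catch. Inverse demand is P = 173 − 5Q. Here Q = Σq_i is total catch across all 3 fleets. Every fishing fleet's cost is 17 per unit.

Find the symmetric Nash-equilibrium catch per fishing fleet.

7.8

A representative fishing fleet's profit is π_i = q_i(173 − 5Q) − 17q_i, with Q = q_i + Σ_{j≠i} q_j.
First-order condition: 156 − 10q_i − 5Σ_{j≠i} q_j = 0.
With identical fishing fleets, set every q_j = q: then 156 − 10q − 10q = 0, i.e. q = 156/20 = 7.8.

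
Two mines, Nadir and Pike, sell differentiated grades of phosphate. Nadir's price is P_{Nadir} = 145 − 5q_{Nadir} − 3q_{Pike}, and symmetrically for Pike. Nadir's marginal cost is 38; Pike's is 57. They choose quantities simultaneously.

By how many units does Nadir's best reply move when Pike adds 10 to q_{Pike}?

Mine Nadir's profit: π = q_{Nadir}(145 − 5q_{Nadir} − 3q_{Pike}) − 38q_{Nadir}.
∂π/∂q_{Nadir} = 107 − 10q_{Nadir} − 3q_{Pike} = 0 ⇒ q_{Nadir} = 10.7 − 0.3q_{Pike}.
The reaction-function slope is −0.3, so a 10-unit rise in q_{Pike} moves q_{Nadir} by −0.3 × 10 = −3. Nadir's best response falls — the actions are strategic substitutes.

-3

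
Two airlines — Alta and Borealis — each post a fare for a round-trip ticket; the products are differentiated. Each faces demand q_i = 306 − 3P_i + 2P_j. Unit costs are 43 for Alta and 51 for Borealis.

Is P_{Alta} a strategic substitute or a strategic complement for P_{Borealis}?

Alta's profit: π = (P_{Alta} − 43)(306 − 3P_{Alta} + 2P_{Borealis}).
∂π/∂P_{Alta} = 435 − 6P_{Alta} + 2P_{Borealis} = 0 ⇒ P_{Alta} = 72.5 + (1/3)P_{Borealis}.
The best-response slope dP_{Alta}/dP_{Borealis} = 1/3 > 0: the reaction function is upward-sloping, so the choices are strategic complements.

strategic complements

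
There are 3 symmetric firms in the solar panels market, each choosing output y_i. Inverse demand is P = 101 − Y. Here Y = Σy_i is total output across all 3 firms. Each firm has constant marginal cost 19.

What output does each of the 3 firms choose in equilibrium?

A representative firm's profit is π_i = y_i(101 − Y) − 19y_i, with Y = y_i + Σ_{j≠i} y_j.
First-order condition: 82 − 2y_i − Σ_{j≠i} y_j = 0.
With identical firms, set every y_j = y: then 82 − 2y − 2y = 0, i.e. y = 82/4 = 20.5.

20.5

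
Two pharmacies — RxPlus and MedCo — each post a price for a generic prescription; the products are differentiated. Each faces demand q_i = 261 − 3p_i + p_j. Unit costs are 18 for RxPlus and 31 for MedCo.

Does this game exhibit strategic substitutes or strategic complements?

RxPlus's profit: π = (p_{RxPlus} − 18)(261 − 3p_{RxPlus} + p_{MedCo}).
∂π/∂p_{RxPlus} = 315 − 6p_{RxPlus} + p_{MedCo} = 0 ⇒ p_{RxPlus} = 52.5 + (1/6)p_{MedCo}.
The best-response slope dp_{RxPlus}/dp_{MedCo} = 1/6 > 0: the reaction function is upward-sloping, so the choices are strategic complements.

strategic complements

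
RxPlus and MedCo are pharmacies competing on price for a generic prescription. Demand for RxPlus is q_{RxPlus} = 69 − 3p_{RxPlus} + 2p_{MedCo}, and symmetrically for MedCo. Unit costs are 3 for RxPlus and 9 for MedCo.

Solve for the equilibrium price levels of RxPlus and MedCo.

20.625, 22.875

RxPlus's profit: π = (p_{RxPlus} − 3)(69 − 3p_{RxPlus} + 2p_{MedCo}).
∂π/∂p_{RxPlus} = 78 − 6p_{RxPlus} + 2p_{MedCo} = 0 ⇒ p_{RxPlus} = 13 + (1/3)p_{MedCo}.
Similarly p_{MedCo} = 16 + (1/3)p_{RxPlus}.
Plugging p_{MedCo} into RxPlus's best response: p_{RxPlus} = 13 + (1/3)(16 + (1/3)p_{RxPlus}) ⇒ (8/9)p_{RxPlus} = 55/3, so p_{RxPlus} = 20.625.
Then p_{MedCo} = 16 + (1/3)·20.625 = 22.875.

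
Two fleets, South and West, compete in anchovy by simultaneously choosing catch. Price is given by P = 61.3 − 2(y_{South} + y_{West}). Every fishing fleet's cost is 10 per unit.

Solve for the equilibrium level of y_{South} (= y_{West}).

Fishing fleet South's profit: π = y_{South}(61.3 − 2(y_{South} + y_{West})) − 10y_{South}.
∂π/∂y_{South} = 51.3 − 4y_{South} − 2y_{West} = 0, so y_{South} = 12.825 − 0.5y_{West}.
The game is symmetric, so in equilibrium y_{West} = y_{South}: the reaction function gives 1.5y_{South} = 12.825, hence y_{South} = 8.55.

8.55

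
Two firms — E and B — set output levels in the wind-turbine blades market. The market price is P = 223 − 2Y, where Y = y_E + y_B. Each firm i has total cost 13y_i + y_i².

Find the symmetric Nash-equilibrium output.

26.25

Firm E's profit: π = y_E(223 − 2(y_E + y_B)) − 13y_E − y_E².
∂π/∂y_E = 210 − 6y_E − 2y_B = 0, so y_E = 35 − (1/3)y_B.
By symmetry y_B = y_E; substituting into the reaction function, (4/3)y_E = 35 and y_E = 26.25.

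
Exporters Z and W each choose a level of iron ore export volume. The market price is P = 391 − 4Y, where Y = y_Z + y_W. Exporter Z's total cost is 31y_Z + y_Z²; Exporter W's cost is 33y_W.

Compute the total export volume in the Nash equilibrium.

56.0625

Exporter Z's profit: π = y_Z(391 − 4(y_Z + y_W)) − 31y_Z − y_Z².
∂π/∂y_Z = 360 − 10y_Z − 4y_W = 0, so y_Z = 36 − 0.4y_W.
For W: ∂π/∂y_W = 358 − 8y_W − 4y_Z = 0 ⇒ y_W = 44.75 − 0.5y_Z.
Plugging y_W into Z's best response: y_Z = 36 − 0.4(44.75 − 0.5y_Z) ⇒ 0.8y_Z = 18.1, so y_Z = 22.625.
Then y_W = 44.75 − 0.5·22.625 = 33.4375.
Total export volume: 22.625 + 33.4375 = 56.0625.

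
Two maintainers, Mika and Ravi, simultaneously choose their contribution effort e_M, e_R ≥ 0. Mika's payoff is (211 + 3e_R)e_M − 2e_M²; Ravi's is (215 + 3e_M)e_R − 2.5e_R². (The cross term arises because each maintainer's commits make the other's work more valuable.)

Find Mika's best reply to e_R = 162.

174.25

Expanding Mika's payoff: 211e_M + 3e_Re_M − 2e_M².
∂π/∂e_M = 211 + 3e_R − 4e_M = 0, so e_M = 52.75 + 0.75e_R.
At e_R = 162: e_M = 52.75 + 0.75·162 = 174.25.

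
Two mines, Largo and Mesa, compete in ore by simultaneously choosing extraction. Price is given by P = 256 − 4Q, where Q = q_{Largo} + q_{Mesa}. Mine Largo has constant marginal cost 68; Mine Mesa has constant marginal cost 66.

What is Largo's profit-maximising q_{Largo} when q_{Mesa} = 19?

Mine Largo's profit: π = q_{Largo}(256 − 4(q_{Largo} + q_{Mesa})) − 68q_{Largo}.
∂π/∂q_{Largo} = 188 − 8q_{Largo} − 4q_{Mesa} = 0, so q_{Largo} = 23.5 − 0.5q_{Mesa}.
At q_{Mesa} = 19: q_{Largo} = 23.5 − 0.5·19 = 14.

14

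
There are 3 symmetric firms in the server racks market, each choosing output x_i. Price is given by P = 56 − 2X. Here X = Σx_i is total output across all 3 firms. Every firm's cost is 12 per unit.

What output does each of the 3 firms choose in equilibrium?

A representative firm's profit is π_i = x_i(56 − 2X) − 12x_i, with X = x_i + Σ_{j≠i} x_j.
First-order condition: 44 − 4x_i − 2Σ_{j≠i} x_j = 0.
In a symmetric equilibrium every firm chooses the same x, so Σ_{j≠i} x_j = 2x. The condition becomes 44 − 8x = 0, giving x = 44/8 = 5.5.

5.5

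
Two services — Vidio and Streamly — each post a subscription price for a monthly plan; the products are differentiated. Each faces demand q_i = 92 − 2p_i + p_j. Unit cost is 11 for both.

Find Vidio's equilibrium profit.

Vidio's profit: π = (p_{Vidio} − 11)(92 − 2p_{Vidio} + p_{Streamly}).
∂π/∂p_{Vidio} = 114 − 4p_{Vidio} + p_{Streamly} = 0 ⇒ p_{Vidio} = 28.5 + 0.25p_{Streamly}.
Setting p_{Vidio} = p_{Streamly} in the reaction function: p_{Vidio} = 28.5 + 0.25p_{Vidio}, so p_{Vidio} = 28.5 / 0.75 = 38.
q_{Vidio} = 92 − 2·38 + 38 = 54.
Profit = (38 − 11)·54 = 1458.

1458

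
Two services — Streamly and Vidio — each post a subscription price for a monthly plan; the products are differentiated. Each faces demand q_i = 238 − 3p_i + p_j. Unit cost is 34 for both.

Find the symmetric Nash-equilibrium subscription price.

Streamly's profit: π = (p_{Streamly} − 34)(238 − 3p_{Streamly} + p_{Vidio}).
∂π/∂p_{Streamly} = 340 − 6p_{Streamly} + p_{Vidio} = 0 ⇒ p_{Streamly} = 170/3 + (1/6)p_{Vidio}.
By symmetry p_{Vidio} = p_{Streamly}; substituting into the reaction function, (5/6)p_{Streamly} = 170/3 and p_{Streamly} = 68.

68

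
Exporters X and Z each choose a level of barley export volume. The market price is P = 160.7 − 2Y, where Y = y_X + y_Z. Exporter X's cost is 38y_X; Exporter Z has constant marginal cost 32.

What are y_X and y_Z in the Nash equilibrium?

Exporter X's profit: π = y_X(160.7 − 2(y_X + y_Z)) − 38y_X.
∂π/∂y_X = 122.7 − 4y_X − 2y_Z = 0, so y_X = 30.675 − 0.5y_Z.
By the same steps for Z: y_Z = 32.175 − 0.5y_X.
Plugging y_Z into X's best response: y_X = 30.675 − 0.5(32.175 − 0.5y_X) ⇒ 0.75y_X = 14.5875, so y_X = 19.45.
Then y_Z = 32.175 − 0.5·19.45 = 22.45.

19.45, 22.45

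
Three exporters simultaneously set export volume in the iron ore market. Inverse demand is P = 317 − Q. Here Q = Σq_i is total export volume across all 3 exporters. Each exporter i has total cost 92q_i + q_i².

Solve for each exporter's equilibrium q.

37.5

A representative exporter's profit is π_i = q_i(317 − Q) − 92q_i − q_i², with Q = q_i + Σ_{j≠i} q_j.
First-order condition: 225 − 4q_i − Σ_{j≠i} q_j = 0.
In a symmetric equilibrium every exporter chooses the same q, so Σ_{j≠i} q_j = 2q. The condition becomes 225 − 6q = 0, giving q = 225/6 = 37.5.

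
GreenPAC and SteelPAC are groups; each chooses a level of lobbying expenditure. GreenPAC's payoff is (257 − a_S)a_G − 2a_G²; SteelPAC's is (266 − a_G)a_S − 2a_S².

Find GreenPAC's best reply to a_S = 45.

Expanding GreenPAC's payoff: 257a_G − a_Sa_G − 2a_G².
∂π/∂a_G = 257 − a_S − 4a_G = 0, so a_G = 64.25 − 0.25a_S.
At a_S = 45: a_G = 64.25 − 0.25·45 = 53.

53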